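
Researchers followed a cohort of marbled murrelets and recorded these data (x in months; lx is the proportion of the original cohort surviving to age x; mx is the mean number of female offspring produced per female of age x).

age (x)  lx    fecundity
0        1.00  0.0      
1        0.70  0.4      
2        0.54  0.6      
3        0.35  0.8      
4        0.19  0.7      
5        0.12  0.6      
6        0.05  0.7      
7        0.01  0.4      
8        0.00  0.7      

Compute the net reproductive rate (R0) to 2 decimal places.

lx·mx by age: 0, 0.28, 0.324, 0.28, 0.133, 0.072, 0.035, 0.004, 0
R0 = Σ lx·mx = 1.128 → 1.13

1.13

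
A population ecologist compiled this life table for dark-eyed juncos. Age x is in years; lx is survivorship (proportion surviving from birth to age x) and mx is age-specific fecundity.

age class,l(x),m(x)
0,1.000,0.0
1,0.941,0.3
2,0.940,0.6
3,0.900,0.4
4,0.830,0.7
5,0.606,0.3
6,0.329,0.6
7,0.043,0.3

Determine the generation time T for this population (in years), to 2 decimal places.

lx·mx: 0, 0.2823, 0.564, 0.36, 0.581, 0.1818, 0.1974, 0.0129 → R0 = 2.1794
x·lx·mx: 0, 0.2823, 1.128, 1.08, 2.324, 0.909, 1.1844, 0.0903 → Σ = 6.998
T = 6.998 / 2.1794 = 3.210975… → 3.21

3.21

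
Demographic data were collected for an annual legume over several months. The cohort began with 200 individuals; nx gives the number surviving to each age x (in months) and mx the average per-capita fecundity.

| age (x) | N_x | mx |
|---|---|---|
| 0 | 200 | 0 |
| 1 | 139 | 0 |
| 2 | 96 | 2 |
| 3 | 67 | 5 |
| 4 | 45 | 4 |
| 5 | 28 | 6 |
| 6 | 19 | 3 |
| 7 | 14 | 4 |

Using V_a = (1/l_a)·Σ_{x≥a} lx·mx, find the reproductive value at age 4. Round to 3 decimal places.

lx = nx/n0 = nx/200: 1, 0.695, 0.48, 0.335, 0.225, 0.14, 0.095, 0.07
lx·mx for x ≥ 4: 0.9, 0.84, 0.285, 0.28 → sum = 2.305
V_4 = 2.305 / l_4 = 2.305 / 0.225 = 10.244444… → 10.244

10.244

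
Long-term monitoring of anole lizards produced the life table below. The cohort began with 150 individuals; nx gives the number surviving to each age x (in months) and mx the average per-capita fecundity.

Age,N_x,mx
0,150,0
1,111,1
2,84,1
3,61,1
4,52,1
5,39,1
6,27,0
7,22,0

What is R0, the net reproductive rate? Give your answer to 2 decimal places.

lx = nx/n0 = nx/150: 1, 0.74, 0.56, 0.40667…, 0.34667…, 0.26, 0.18, 0.14667…
lx·mx by age: 0, 0.74, 0.56, 0.406667…, 0.346667…, 0.26, 0, 0
R0 = Σ lx·mx = 2.313333… → 2.31

2.31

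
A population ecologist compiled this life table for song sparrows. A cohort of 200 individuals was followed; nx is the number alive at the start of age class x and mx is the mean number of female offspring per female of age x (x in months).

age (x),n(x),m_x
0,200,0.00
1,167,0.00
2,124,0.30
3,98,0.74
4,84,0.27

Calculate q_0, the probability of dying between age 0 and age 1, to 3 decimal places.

0.165

lx = nx/n0 = nx/200: 1, 0.835, 0.62, 0.49, 0.42
q_0 = (l_0 − l_1) / l_0 = (1 − 0.835) / 1
     = 0.165 / 1 = 0.165 → 0.165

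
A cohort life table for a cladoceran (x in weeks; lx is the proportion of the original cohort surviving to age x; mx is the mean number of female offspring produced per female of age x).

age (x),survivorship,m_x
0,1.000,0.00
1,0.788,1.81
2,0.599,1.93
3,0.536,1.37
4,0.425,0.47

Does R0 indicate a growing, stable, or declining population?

R0 = Σ lx·mx = 0 + 1.42628 + 1.15607 + 0.73432 + 0.19975 = 3.51642
R0 > 1, so the population is growing.

growing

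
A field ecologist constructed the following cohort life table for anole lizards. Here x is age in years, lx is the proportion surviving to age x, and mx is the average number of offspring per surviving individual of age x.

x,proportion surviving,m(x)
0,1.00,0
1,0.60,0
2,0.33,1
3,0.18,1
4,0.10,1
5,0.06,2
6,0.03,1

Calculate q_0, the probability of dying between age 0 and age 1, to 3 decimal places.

0.400

q_0 = (l_0 − l_1) / l_0 = (1 − 0.6) / 1
     = 0.4 / 1 = 0.4 → 0.400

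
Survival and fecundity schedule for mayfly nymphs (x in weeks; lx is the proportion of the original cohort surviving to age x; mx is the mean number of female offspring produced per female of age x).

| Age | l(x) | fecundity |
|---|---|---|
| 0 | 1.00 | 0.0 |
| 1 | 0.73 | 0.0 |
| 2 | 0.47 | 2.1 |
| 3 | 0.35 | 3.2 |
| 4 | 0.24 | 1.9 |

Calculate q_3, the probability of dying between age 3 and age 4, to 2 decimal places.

0.31

q_3 = (l_3 − l_4) / l_3 = (0.35 − 0.24) / 0.35
     = 0.11 / 0.35 = 0.314286… → 0.31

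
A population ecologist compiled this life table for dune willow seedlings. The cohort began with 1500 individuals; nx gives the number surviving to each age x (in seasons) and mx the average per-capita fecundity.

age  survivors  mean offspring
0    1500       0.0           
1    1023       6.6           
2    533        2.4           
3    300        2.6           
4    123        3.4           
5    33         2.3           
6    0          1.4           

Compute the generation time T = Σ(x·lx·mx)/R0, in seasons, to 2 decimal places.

1.47

lx = nx/n0 = nx/1500: 1, 0.682, 0.35533…, 0.2, 0.082, 0.022, 0
lx·mx: 0, 4.5012, 0.8528…, 0.52, 0.2788, 0.0506, 0 → R0 = 6.2034…
x·lx·mx: 0, 4.5012, 1.7056…, 1.56, 1.1152, 0.253, 0 → Σ = 9.135…
T = 9.135… / 6.2034… = 1.47258… → 1.47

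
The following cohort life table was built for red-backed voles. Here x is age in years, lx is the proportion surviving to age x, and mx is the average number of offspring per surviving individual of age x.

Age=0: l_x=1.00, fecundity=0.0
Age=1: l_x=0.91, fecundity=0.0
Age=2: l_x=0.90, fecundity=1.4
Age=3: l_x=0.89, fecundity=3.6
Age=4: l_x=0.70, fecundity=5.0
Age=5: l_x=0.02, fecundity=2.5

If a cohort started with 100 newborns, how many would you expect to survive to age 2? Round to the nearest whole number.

90

Expected survivors = N0 · l_2 = 100 × 0.90 = 90 → 90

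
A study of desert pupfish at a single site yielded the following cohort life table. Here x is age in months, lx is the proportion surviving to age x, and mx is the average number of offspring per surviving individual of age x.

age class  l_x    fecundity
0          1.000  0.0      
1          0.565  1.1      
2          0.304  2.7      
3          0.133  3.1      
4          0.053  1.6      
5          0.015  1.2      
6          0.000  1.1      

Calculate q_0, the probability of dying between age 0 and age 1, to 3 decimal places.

0.435

q_0 = (l_0 − l_1) / l_0 = (1 − 0.565) / 1
     = 0.435 / 1 = 0.435 → 0.435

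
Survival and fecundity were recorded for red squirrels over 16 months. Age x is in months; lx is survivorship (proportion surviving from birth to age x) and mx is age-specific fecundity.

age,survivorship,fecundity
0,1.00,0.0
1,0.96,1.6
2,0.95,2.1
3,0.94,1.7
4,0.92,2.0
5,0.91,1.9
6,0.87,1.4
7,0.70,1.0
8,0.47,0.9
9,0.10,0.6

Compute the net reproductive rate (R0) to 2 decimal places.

lx·mx by age: 0, 1.536, 1.995, 1.598, 1.84, 1.729, 1.218, 0.7, 0.423, 0.06
R0 = Σ lx·mx = 11.099 → 11.10

11.10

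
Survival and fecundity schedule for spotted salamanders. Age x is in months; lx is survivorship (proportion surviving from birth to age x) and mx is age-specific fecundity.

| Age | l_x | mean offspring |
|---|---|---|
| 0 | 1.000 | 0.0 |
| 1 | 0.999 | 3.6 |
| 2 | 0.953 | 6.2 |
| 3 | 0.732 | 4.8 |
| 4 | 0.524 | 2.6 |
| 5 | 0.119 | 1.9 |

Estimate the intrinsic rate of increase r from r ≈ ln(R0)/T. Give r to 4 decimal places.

1.2039

R0 = Σ lx·mx = 0 + 3.5964 + 5.9086 + 3.5136 + 1.3624 + 0.2261 = 14.6071
Σ x·lx·mx = 32.5345; T = 32.5345/14.6071 = 2.22731…
r ≈ ln(R0)/T = ln(14.6071)/2.22731… = 1.203924… → 1.2039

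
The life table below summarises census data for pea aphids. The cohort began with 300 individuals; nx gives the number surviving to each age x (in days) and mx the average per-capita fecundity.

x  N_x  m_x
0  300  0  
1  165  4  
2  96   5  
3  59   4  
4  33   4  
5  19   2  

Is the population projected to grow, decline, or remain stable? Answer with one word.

growing

lx = nx/n0 = nx/300: 1, 0.55, 0.32, 0.19667…, 0.11, 0.06333…
R0 = Σ lx·mx = 0 + 2.2 + 1.6 + 0.786667… + 0.44 + 0.126667… = 5.153333…
R0 > 1, so the population is growing.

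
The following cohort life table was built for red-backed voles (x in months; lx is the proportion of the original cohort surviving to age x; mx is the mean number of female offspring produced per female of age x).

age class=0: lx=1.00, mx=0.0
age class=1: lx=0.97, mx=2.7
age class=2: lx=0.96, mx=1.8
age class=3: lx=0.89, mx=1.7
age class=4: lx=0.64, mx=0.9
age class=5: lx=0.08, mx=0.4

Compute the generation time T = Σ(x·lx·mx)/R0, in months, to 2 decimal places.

lx·mx: 0, 2.619, 1.728, 1.513, 0.576, 0.032 → R0 = 6.468
x·lx·mx: 0, 2.619, 3.456, 4.539, 2.304, 0.16 → Σ = 13.078
T = 13.078 / 6.468 = 2.021954… → 2.02

2.02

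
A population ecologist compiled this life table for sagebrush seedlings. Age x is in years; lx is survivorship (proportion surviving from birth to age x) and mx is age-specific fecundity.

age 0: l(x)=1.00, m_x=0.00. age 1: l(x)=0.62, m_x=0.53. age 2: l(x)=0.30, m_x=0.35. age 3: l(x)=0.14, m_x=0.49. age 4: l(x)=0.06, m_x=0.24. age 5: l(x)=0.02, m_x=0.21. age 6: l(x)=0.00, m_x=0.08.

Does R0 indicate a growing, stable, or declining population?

declining

R0 = Σ lx·mx = 0 + 0.3286 + 0.105 + 0.0686 + 0.0144 + 0.0042 + 0 = 0.5208
R0 < 1, so the population is declining.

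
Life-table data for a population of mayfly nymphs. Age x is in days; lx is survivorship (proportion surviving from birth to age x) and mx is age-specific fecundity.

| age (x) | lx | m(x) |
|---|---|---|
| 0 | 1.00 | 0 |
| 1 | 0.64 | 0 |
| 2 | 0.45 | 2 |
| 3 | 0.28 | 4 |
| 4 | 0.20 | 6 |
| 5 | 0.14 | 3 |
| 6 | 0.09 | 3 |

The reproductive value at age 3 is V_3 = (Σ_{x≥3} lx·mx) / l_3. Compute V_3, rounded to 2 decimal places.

lx·mx for x ≥ 3: 1.12, 1.2, 0.42, 0.27 → sum = 3.01
V_3 = 3.01 / l_3 = 3.01 / 0.28 = 10.75 → 10.75

10.75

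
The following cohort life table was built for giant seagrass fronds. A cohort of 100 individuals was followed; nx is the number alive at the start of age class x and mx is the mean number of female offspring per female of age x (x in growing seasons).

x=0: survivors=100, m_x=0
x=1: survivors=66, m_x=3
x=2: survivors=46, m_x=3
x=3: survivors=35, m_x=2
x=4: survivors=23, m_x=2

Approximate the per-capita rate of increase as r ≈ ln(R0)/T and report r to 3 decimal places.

0.786

lx = nx/n0 = nx/100: 1, 0.66, 0.46, 0.35, 0.23
R0 = Σ lx·mx = 0 + 1.98 + 1.38 + 0.7 + 0.46 = 4.52
Σ x·lx·mx = 8.68; T = 8.68/4.52 = 1.92035…
r ≈ ln(R0)/T = ln(4.52)/1.92035… = 0.78554… → 0.786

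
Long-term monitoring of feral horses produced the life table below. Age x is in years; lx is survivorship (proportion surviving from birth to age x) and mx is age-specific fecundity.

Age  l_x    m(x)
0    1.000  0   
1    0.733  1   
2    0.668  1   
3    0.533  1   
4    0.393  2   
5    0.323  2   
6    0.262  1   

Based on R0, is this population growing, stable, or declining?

R0 = Σ lx·mx = 0 + 0.733 + 0.668 + 0.533 + 0.786 + 0.646 + 0.262 = 3.628
R0 > 1, so the population is growing.

growing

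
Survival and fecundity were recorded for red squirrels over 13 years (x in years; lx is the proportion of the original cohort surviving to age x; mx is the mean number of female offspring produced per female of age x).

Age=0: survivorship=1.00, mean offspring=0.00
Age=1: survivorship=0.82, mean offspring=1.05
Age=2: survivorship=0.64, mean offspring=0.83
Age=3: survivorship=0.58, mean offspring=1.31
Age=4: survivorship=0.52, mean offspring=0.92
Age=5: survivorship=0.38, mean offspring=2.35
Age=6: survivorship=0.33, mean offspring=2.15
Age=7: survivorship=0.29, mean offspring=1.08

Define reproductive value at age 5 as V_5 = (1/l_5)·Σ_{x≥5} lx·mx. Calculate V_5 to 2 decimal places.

5.04

lx·mx for x ≥ 5: 0.893, 0.7095, 0.3132 → sum = 1.9157
V_5 = 1.9157 / l_5 = 1.9157 / 0.38 = 5.041316… → 5.04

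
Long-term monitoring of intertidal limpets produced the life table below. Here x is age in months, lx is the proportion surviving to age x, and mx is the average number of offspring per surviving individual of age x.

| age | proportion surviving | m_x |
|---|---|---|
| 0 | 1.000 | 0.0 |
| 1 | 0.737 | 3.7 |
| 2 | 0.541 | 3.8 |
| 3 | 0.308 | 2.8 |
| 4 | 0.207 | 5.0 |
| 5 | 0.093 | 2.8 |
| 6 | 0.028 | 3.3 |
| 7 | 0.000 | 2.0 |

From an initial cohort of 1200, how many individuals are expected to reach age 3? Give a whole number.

370

Expected survivors = N0 · l_3 = 1200 × 0.308 = 369.6 → 370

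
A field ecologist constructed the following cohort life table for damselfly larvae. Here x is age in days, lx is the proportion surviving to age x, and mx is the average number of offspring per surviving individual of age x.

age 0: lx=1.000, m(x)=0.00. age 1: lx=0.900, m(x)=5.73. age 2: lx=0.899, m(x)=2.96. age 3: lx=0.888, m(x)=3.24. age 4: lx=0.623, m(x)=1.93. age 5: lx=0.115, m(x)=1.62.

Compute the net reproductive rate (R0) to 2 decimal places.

12.08

lx·mx by age: 0, 5.157, 2.66104, 2.87712, 1.20239, 0.1863
R0 = Σ lx·mx = 12.08385 → 12.08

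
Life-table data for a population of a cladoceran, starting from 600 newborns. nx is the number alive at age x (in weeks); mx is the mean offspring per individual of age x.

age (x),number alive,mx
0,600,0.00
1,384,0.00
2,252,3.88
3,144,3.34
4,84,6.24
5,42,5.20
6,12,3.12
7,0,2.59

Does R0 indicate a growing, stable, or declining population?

growing

lx = nx/n0 = nx/600: 1, 0.64, 0.42, 0.24, 0.14, 0.07, 0.02, 0
R0 = Σ lx·mx = 0 + 0 + 1.6296 + 0.8016 + 0.8736 + 0.364 + 0.0624 + 0 = 3.7312
R0 > 1, so the population is growing.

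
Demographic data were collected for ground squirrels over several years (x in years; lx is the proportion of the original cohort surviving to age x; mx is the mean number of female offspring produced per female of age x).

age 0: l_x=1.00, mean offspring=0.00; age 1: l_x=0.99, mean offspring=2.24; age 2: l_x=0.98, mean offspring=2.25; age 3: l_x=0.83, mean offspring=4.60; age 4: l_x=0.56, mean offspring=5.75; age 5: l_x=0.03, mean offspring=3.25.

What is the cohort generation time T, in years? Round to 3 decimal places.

2.721

lx·mx: 0, 2.2176, 2.205, 3.818, 3.22, 0.0975 → R0 = 11.5581
x·lx·mx: 0, 2.2176, 4.41, 11.454, 12.88, 0.4875 → Σ = 31.4491
T = 31.4491 / 11.5581 = 2.720958… → 2.721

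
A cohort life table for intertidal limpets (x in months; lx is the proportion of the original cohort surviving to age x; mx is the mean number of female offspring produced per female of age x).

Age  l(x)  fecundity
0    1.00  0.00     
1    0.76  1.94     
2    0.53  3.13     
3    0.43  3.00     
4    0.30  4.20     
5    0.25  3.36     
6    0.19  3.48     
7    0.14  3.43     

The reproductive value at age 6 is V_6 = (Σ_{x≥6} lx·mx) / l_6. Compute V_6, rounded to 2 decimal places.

6.01

lx·mx for x ≥ 6: 0.6612, 0.4802 → sum = 1.1414
V_6 = 1.1414 / l_6 = 1.1414 / 0.19 = 6.007368… → 6.01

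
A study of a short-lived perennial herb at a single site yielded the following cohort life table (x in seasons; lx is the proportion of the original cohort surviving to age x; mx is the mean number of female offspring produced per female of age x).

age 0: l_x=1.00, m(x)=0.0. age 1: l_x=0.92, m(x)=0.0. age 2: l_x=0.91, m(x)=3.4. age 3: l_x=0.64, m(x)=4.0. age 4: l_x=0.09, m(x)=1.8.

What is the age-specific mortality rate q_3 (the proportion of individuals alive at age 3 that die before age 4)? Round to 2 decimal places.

q_3 = (l_3 − l_4) / l_3 = (0.64 − 0.09) / 0.64
     = 0.55 / 0.64 = 0.859375 → 0.86

0.86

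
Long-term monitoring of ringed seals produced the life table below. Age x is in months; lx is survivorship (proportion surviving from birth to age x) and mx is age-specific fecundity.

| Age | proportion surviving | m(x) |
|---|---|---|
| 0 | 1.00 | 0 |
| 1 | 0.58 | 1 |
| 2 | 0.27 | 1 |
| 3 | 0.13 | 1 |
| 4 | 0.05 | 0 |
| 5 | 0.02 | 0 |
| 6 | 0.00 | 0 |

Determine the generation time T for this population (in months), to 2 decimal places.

1.54

lx·mx: 0, 0.58, 0.27, 0.13, 0, 0, 0 → R0 = 0.98
x·lx·mx: 0, 0.58, 0.54, 0.39, 0, 0, 0 → Σ = 1.51
T = 1.51 / 0.98 = 1.540816… → 1.54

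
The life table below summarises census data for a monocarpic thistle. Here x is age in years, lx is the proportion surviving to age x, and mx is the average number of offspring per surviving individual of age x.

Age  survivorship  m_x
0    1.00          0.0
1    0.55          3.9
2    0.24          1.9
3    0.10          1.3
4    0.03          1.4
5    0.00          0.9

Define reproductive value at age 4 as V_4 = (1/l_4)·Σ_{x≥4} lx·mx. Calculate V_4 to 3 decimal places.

lx·mx for x ≥ 4: 0.042, 0 → sum = 0.042
V_4 = 0.042 / l_4 = 0.042 / 0.03 = 1.4 → 1.400

1.400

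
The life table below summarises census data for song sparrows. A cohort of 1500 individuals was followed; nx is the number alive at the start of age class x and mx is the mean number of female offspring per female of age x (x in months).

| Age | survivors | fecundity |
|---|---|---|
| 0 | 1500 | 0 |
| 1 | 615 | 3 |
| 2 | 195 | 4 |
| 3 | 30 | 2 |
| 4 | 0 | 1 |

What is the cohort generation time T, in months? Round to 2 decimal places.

1.34

lx = nx/n0 = nx/1500: 1, 0.41, 0.13, 0.02, 0
lx·mx: 0, 1.23, 0.52, 0.04, 0 → R0 = 1.79
x·lx·mx: 0, 1.23, 1.04, 0.12, 0 → Σ = 2.39
T = 2.39 / 1.79 = 1.335196… → 1.34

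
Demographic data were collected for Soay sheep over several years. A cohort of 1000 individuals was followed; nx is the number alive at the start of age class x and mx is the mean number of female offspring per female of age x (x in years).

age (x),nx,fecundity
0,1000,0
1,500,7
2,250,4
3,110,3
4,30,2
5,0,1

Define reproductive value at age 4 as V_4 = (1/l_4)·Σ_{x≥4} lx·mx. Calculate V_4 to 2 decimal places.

2.00

lx = nx/n0 = nx/1000: 1, 0.5, 0.25, 0.11, 0.03, 0
lx·mx for x ≥ 4: 0.06, 0 → sum = 0.06
V_4 = 0.06 / l_4 = 0.06 / 0.03 = 2 → 2.00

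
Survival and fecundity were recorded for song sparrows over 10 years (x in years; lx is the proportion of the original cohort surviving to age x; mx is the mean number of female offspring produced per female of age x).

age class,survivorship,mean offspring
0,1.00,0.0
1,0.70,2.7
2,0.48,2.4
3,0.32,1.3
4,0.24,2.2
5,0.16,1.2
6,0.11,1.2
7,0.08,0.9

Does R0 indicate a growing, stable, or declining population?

R0 = Σ lx·mx = 0 + 1.89 + 1.152 + 0.416 + 0.528 + 0.192 + 0.132 + 0.072 = 4.382
R0 > 1, so the population is growing.

growing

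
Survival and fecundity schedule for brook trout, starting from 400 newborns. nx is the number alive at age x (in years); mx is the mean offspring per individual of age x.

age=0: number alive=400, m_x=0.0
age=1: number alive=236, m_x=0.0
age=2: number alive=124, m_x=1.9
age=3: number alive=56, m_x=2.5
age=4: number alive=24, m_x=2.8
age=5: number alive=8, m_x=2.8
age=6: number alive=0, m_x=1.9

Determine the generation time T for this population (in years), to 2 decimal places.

lx = nx/n0 = nx/400: 1, 0.59, 0.31, 0.14, 0.06, 0.02, 0
lx·mx: 0, 0, 0.589, 0.35, 0.168, 0.056, 0 → R0 = 1.163
x·lx·mx: 0, 0, 1.178, 1.05, 0.672, 0.28, 0 → Σ = 3.18
T = 3.18 / 1.163 = 2.734308… → 2.73

2.73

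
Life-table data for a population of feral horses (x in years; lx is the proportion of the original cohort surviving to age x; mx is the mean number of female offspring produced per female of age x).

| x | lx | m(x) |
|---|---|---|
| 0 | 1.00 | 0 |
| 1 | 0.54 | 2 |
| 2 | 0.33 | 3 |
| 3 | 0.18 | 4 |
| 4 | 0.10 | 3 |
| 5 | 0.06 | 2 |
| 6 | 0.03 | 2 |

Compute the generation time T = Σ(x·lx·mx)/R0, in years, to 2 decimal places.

lx·mx: 0, 1.08, 0.99, 0.72, 0.3, 0.12, 0.06 → R0 = 3.27
x·lx·mx: 0, 1.08, 1.98, 2.16, 1.2, 0.6, 0.36 → Σ = 7.38
T = 7.38 / 3.27 = 2.256881… → 2.26

2.26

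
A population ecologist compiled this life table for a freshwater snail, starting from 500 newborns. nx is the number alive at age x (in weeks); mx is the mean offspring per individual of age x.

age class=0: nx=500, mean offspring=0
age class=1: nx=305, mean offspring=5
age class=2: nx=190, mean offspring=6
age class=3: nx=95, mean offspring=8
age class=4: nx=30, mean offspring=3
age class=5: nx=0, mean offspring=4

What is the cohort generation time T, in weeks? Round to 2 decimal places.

lx = nx/n0 = nx/500: 1, 0.61, 0.38, 0.19, 0.06, 0
lx·mx: 0, 3.05, 2.28, 1.52, 0.18, 0 → R0 = 7.03
x·lx·mx: 0, 3.05, 4.56, 4.56, 0.72, 0 → Σ = 12.89
T = 12.89 / 7.03 = 1.83357… → 1.83

1.83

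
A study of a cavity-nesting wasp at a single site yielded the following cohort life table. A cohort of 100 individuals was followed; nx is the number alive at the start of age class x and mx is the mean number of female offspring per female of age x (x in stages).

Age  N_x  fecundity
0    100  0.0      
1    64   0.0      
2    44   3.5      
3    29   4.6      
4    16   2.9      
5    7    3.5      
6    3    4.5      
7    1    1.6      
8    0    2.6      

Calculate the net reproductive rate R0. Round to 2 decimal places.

3.73

lx = nx/n0 = nx/100: 1, 0.64, 0.44, 0.29, 0.16, 0.07, 0.03, 0.01, 0
lx·mx by age: 0, 0, 1.54, 1.334, 0.464, 0.245, 0.135, 0.016, 0
R0 = Σ lx·mx = 3.734 → 3.73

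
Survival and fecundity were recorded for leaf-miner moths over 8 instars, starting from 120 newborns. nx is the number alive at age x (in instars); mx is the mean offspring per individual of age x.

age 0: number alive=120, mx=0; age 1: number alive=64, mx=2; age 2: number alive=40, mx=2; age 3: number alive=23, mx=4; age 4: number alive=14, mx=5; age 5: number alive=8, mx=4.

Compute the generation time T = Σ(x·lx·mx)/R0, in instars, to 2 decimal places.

2.50

lx = nx/n0 = nx/120: 1, 0.53333…, 0.33333…, 0.19167…, 0.11667…, 0.06667…
lx·mx: 0, 1.066667…, 0.666667…, 0.766667…, 0.583333…, 0.266667… → R0 = 3.35…
x·lx·mx: 0, 1.066667…, 1.333333…, 2.3…, 2.333333…, 1.333333… → Σ = 8.366667…
T = 8.366667… / 3.35… = 2.497512… → 2.50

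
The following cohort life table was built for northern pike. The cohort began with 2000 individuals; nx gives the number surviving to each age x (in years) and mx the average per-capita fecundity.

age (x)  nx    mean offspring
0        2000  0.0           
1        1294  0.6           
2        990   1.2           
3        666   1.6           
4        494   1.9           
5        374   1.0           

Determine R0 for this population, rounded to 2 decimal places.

2.17

lx = nx/n0 = nx/2000: 1, 0.647, 0.495, 0.333, 0.247, 0.187
lx·mx by age: 0, 0.3882, 0.594, 0.5328, 0.4693, 0.187
R0 = Σ lx·mx = 2.1713 → 2.17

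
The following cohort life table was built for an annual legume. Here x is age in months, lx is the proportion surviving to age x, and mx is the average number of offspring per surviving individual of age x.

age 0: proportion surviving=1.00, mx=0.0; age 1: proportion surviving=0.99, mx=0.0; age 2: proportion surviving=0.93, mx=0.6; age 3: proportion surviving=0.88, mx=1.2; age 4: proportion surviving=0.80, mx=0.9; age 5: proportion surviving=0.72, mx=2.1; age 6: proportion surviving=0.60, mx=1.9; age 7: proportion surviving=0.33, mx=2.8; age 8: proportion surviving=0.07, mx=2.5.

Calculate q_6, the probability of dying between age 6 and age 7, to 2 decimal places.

0.45

q_6 = (l_6 − l_7) / l_6 = (0.6 − 0.33) / 0.6
     = 0.27 / 0.6 = 0.45 → 0.45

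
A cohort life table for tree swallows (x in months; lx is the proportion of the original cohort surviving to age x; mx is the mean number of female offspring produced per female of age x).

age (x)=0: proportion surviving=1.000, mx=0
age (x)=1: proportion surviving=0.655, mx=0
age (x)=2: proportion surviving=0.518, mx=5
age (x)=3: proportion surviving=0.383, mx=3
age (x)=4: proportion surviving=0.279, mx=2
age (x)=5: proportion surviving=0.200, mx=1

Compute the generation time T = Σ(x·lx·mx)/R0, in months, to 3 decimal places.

2.637

lx·mx: 0, 0, 2.59, 1.149, 0.558, 0.2 → R0 = 4.497
x·lx·mx: 0, 0, 5.18, 3.447, 2.232, 1 → Σ = 11.859
T = 11.859 / 4.497 = 2.637091… → 2.637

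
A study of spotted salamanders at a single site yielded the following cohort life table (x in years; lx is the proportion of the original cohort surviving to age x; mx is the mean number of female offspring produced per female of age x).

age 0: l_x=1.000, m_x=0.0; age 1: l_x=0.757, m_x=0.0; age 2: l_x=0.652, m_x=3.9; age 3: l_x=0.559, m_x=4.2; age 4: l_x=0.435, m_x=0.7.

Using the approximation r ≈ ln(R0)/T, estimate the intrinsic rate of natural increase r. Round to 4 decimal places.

R0 = Σ lx·mx = 0 + 0 + 2.5428 + 2.3478 + 0.3045 = 5.1951
Σ x·lx·mx = 13.347; T = 13.347/5.1951 = 2.56915…
r ≈ ln(R0)/T = ln(5.1951)/2.56915… = 0.641346… → 0.6413

0.6413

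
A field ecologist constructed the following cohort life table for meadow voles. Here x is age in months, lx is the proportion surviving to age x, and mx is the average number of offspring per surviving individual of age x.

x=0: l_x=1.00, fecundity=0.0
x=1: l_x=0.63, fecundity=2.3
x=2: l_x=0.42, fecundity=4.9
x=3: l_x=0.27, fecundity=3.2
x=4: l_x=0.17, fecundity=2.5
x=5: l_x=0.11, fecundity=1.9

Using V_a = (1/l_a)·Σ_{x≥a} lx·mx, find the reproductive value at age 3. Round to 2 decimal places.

lx·mx for x ≥ 3: 0.864, 0.425, 0.209 → sum = 1.498
V_3 = 1.498 / l_3 = 1.498 / 0.27 = 5.548148… → 5.55

5.55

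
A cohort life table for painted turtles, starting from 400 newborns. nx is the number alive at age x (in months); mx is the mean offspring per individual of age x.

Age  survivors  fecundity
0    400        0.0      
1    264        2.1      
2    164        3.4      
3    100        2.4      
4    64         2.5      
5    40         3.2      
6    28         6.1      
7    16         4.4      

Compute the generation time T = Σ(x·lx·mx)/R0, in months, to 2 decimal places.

lx = nx/n0 = nx/400: 1, 0.66, 0.41, 0.25, 0.16, 0.1, 0.07, 0.04
lx·mx: 0, 1.386, 1.394, 0.6, 0.4, 0.32, 0.427, 0.176 → R0 = 4.703
x·lx·mx: 0, 1.386, 2.788, 1.8, 1.6, 1.6, 2.562, 1.232 → Σ = 12.968
T = 12.968 / 4.703 = 2.757389… → 2.76

2.76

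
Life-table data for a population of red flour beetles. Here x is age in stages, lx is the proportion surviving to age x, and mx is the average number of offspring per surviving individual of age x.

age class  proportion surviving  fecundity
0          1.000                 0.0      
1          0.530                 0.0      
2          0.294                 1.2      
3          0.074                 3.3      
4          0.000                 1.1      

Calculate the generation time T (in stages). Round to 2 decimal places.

lx·mx: 0, 0, 0.3528, 0.2442, 0 → R0 = 0.597
x·lx·mx: 0, 0, 0.7056, 0.7326, 0 → Σ = 1.4382
T = 1.4382 / 0.597 = 2.409045… → 2.41

2.41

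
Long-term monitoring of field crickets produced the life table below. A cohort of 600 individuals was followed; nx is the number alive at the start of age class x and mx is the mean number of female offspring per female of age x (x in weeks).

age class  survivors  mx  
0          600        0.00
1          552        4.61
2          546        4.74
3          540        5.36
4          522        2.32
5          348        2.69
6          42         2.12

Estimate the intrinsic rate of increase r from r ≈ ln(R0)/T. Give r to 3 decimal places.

lx = nx/n0 = nx/600: 1, 0.92, 0.91, 0.9, 0.87, 0.58, 0.07
R0 = Σ lx·mx = 0 + 4.2412 + 4.3134 + 4.824 + 2.0184 + 1.5602 + 0.1484 = 17.1056
Σ x·lx·mx = 44.105; T = 44.105/17.1056 = 2.5784…
r ≈ ln(R0)/T = ln(17.1056)/2.5784… = 1.10123… → 1.101

1.101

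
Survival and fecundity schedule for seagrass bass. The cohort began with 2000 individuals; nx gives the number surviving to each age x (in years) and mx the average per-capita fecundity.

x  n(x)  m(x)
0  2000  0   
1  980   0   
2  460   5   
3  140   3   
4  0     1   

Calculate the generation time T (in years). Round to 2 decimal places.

2.15

lx = nx/n0 = nx/2000: 1, 0.49, 0.23, 0.07, 0
lx·mx: 0, 0, 1.15, 0.21, 0 → R0 = 1.36
x·lx·mx: 0, 0, 2.3, 0.63, 0 → Σ = 2.93
T = 2.93 / 1.36 = 2.154412… → 2.15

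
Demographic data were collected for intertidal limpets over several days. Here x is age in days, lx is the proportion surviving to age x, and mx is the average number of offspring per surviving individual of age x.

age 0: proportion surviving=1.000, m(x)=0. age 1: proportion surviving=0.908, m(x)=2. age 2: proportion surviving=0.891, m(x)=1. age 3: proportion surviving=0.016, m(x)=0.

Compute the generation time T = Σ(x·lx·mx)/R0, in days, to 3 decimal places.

lx·mx: 0, 1.816, 0.891, 0 → R0 = 2.707
x·lx·mx: 0, 1.816, 1.782, 0 → Σ = 3.598
T = 3.598 / 2.707 = 1.329147… → 1.329

1.329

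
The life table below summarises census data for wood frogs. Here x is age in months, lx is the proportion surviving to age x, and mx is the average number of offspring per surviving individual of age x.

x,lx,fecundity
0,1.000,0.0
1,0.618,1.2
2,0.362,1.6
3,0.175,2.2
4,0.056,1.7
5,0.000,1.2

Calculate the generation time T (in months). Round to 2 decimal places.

1.91

lx·mx: 0, 0.7416, 0.5792, 0.385, 0.0952, 0 → R0 = 1.801
x·lx·mx: 0, 0.7416, 1.1584, 1.155, 0.3808, 0 → Σ = 3.4358
T = 3.4358 / 1.801 = 1.907718… → 1.91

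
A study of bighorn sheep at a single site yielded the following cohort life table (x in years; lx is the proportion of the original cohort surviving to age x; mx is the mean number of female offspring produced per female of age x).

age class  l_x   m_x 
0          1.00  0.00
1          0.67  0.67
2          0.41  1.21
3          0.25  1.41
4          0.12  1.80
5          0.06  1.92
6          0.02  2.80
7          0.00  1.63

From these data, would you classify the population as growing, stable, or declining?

R0 = Σ lx·mx = 0 + 0.4489 + 0.4961 + 0.3525 + 0.216 + 0.1152 + 0.056 + 0 = 1.6847
R0 > 1, so the population is growing.

growing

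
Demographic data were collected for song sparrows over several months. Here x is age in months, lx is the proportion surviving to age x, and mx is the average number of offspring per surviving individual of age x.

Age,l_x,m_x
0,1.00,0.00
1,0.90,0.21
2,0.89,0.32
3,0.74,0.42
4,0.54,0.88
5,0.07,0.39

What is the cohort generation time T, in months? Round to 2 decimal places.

2.90

lx·mx: 0, 0.189, 0.2848, 0.3108, 0.4752, 0.0273 → R0 = 1.2871
x·lx·mx: 0, 0.189, 0.5696, 0.9324, 1.9008, 0.1365 → Σ = 3.7283
T = 3.7283 / 1.2871 = 2.896667… → 2.90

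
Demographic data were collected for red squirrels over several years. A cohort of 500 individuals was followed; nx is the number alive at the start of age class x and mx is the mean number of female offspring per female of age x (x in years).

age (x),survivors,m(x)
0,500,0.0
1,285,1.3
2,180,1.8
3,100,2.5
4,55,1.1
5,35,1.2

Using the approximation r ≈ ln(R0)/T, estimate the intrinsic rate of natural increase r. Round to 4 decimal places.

0.3485

lx = nx/n0 = nx/500: 1, 0.57, 0.36, 0.2, 0.11, 0.07
R0 = Σ lx·mx = 0 + 0.741 + 0.648 + 0.5 + 0.121 + 0.084 = 2.094
Σ x·lx·mx = 4.441; T = 4.441/2.094 = 2.12082…
r ≈ ln(R0)/T = ln(2.094)/2.12082… = 0.348486… → 0.3485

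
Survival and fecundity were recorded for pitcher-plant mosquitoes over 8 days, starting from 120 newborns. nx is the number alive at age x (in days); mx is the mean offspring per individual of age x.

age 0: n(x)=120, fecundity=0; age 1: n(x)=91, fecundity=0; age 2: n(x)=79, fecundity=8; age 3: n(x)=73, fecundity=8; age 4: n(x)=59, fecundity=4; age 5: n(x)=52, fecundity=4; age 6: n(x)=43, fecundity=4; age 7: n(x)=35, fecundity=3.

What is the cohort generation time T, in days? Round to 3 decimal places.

lx = nx/n0 = nx/120: 1, 0.75833…, 0.65833…, 0.60833…, 0.49167…, 0.43333…, 0.35833…, 0.29167…
lx·mx: 0, 0, 5.266667…, 4.866667…, 1.966667…, 1.733333…, 1.433333…, 0.875… → R0 = 16.141667…
x·lx·mx: 0, 0, 10.533333…, 14.6…, 7.866667…, 8.666667…, 8.6…, 6.125… → Σ = 56.391667…
T = 56.391667… / 16.141667… = 3.493547… → 3.494

3.494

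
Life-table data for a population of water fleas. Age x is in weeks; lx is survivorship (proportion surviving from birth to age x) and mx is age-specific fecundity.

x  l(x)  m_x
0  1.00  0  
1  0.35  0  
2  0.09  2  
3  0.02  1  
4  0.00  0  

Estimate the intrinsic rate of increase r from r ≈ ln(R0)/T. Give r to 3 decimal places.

-0.766

R0 = Σ lx·mx = 0 + 0 + 0.18 + 0.02 + 0 = 0.2
Σ x·lx·mx = 0.42; T = 0.42/0.2 = 2.1
r ≈ ln(R0)/T = ln(0.2)/2.1 = -0.7664… → -0.766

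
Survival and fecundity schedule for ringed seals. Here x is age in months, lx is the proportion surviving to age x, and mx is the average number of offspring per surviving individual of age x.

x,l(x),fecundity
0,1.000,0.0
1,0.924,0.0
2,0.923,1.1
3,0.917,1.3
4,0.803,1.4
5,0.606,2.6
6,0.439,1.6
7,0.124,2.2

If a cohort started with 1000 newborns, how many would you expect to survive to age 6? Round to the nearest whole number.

439

Expected survivors = N0 · l_6 = 1000 × 0.439 = 439 → 439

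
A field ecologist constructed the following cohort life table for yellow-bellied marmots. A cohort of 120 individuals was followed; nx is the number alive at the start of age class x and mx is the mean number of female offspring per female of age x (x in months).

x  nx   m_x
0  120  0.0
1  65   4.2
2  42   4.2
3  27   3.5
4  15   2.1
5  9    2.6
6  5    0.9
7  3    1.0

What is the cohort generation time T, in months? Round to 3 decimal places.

1.980

lx = nx/n0 = nx/120: 1, 0.54167…, 0.35, 0.225, 0.125, 0.075, 0.04167…, 0.025
lx·mx: 0, 2.275…, 1.47, 0.7875, 0.2625, 0.195, 0.0375…, 0.025 → R0 = 5.0525…
x·lx·mx: 0, 2.275…, 2.94, 2.3625, 1.05, 0.975, 0.225…, 0.175 → Σ = 10.0025…
T = 10.0025… / 5.0525… = 1.979713… → 1.980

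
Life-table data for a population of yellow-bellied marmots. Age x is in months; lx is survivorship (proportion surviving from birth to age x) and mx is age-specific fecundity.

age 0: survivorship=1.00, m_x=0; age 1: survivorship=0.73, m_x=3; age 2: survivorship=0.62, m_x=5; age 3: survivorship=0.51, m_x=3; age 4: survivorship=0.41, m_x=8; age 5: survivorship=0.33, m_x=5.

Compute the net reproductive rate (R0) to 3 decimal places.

lx·mx by age: 0, 2.19, 3.1, 1.53, 3.28, 1.65
R0 = Σ lx·mx = 11.75 → 11.750

11.750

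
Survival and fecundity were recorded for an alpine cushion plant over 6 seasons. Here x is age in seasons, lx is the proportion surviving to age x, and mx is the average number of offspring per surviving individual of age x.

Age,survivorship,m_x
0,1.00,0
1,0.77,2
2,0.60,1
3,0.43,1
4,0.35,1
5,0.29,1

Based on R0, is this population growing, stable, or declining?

R0 = Σ lx·mx = 0 + 1.54 + 0.6 + 0.43 + 0.35 + 0.29 = 3.21
R0 > 1, so the population is growing.

growing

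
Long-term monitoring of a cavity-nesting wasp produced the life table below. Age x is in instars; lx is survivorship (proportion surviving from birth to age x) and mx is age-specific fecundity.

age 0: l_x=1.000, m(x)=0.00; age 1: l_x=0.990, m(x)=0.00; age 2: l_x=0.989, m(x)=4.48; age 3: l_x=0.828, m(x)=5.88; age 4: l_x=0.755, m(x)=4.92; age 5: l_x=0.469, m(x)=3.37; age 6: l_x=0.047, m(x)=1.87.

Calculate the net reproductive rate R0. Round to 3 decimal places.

14.682

lx·mx by age: 0, 0, 4.43072, 4.86864, 3.7146, 1.58053, 0.08789
R0 = Σ lx·mx = 14.68238 → 14.682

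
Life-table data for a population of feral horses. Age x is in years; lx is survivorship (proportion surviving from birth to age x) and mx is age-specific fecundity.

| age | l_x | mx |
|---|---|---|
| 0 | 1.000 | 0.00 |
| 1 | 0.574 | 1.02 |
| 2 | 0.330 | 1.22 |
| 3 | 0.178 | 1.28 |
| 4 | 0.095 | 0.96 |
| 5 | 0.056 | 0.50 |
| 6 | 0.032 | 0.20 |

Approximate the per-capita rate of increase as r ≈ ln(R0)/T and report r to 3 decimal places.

R0 = Σ lx·mx = 0 + 0.58548 + 0.4026 + 0.22784 + 0.0912 + 0.028 + 0.0064 = 1.34152
Σ x·lx·mx = 2.6174; T = 2.6174/1.34152 = 1.95107…
r ≈ ln(R0)/T = ln(1.34152)/1.95107… = 0.15059… → 0.151

0.151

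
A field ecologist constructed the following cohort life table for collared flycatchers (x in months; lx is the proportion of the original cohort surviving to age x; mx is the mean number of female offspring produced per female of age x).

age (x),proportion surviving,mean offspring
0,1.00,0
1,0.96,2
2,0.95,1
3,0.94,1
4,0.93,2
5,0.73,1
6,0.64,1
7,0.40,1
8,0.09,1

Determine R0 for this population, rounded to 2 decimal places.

7.53

lx·mx by age: 0, 1.92, 0.95, 0.94, 1.86, 0.73, 0.64, 0.4, 0.09
R0 = Σ lx·mx = 7.53 → 7.53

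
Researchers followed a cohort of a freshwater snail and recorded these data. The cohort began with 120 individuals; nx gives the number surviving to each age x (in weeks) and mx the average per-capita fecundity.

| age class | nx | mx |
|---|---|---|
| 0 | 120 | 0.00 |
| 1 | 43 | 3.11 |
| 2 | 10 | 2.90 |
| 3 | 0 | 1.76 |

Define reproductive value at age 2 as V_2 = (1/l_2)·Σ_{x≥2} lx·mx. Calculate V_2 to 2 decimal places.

2.90

lx = nx/n0 = nx/120: 1, 0.35833…, 0.08333…, 0
lx·mx for x ≥ 2: 0.241667…, 0 → sum = 0.241667…
V_2 = 0.241667… / l_2 = 0.241667… / 0.083333… = 2.9… → 2.90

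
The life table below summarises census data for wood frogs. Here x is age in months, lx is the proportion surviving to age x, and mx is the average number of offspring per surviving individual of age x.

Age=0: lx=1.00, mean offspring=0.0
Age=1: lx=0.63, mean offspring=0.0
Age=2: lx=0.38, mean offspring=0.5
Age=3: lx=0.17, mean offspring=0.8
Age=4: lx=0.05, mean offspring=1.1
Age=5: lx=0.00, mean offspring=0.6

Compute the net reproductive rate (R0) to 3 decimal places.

lx·mx by age: 0, 0, 0.19, 0.136, 0.055, 0
R0 = Σ lx·mx = 0.381 → 0.381

0.381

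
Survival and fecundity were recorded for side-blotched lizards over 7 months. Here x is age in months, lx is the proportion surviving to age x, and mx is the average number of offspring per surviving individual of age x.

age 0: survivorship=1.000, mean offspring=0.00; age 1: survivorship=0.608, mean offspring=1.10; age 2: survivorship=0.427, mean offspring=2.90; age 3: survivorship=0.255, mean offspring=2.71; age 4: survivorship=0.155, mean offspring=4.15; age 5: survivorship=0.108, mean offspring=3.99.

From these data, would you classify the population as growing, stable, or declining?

R0 = Σ lx·mx = 0 + 0.6688 + 1.2383 + 0.69105 + 0.64325 + 0.43092 = 3.67232
R0 > 1, so the population is growing.

growing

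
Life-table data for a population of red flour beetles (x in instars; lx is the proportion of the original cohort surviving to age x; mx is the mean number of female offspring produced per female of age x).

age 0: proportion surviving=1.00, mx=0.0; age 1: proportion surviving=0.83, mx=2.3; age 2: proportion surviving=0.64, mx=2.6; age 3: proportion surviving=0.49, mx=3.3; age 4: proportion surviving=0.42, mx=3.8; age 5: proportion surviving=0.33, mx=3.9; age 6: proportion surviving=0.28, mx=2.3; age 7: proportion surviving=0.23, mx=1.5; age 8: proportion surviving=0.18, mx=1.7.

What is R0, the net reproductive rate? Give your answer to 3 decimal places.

lx·mx by age: 0, 1.909, 1.664, 1.617, 1.596, 1.287, 0.644, 0.345, 0.306
R0 = Σ lx·mx = 9.368 → 9.368

9.368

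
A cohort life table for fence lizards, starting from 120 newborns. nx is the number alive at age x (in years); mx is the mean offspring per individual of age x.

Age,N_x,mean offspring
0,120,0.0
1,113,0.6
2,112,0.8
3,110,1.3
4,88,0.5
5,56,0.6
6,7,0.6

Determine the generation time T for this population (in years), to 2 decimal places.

2.73

lx = nx/n0 = nx/120: 1, 0.94167…, 0.93333…, 0.91667…, 0.73333…, 0.46667…, 0.05833…
lx·mx: 0, 0.565…, 0.746667…, 1.191667…, 0.366667…, 0.28…, 0.035… → R0 = 3.185…
x·lx·mx: 0, 0.565…, 1.493333…, 3.575…, 1.466667…, 1.4…, 0.21… → Σ = 8.71…
T = 8.71… / 3.185… = 2.734694… → 2.73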